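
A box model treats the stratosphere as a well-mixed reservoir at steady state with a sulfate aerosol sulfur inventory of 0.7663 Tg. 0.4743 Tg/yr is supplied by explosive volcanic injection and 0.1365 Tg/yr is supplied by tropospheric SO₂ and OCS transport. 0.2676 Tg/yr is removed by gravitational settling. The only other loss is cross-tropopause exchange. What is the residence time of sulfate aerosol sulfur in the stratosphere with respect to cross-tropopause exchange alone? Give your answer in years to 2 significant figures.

2.2 yr

At steady state ΣF_in = ΣF_out.
ΣF_in = 0.4743 + 0.1365 = 0.61080 Tg/yr.
Cross-tropopause exchange flux = ΣF_in − (0.2676) = 0.61080 − 0.2676 = 0.3432 Tg/yr.
τ = M / F = 0.7663 / 0.3432 = 2.233 yr.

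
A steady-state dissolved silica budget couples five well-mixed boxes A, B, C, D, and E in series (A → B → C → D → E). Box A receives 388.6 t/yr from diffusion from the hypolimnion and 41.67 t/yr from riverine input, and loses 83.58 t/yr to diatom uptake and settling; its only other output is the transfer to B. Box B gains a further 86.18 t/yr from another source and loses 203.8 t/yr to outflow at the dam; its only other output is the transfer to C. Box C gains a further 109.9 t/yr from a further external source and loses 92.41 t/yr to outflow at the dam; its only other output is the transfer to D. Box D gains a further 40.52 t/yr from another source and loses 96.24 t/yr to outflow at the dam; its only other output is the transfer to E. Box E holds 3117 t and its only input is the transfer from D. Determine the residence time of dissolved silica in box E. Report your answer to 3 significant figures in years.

Box A: F(A→B) = (388.6 + 41.67) − 83.58 = 346.69 t/yr.
Box B: F(B→C) = (346.69 + 86.18) − 203.8 = 229.07 t/yr.
Box C: F(C→D) = (229.07 + 109.9) − 92.41 = 246.56 t/yr.
Box D: F(D→E) = (246.56 + 40.52) − 96.24 = 190.84 t/yr.
Box E throughput = its input = 190.84 t/yr; τ = 3117 / 190.84 = 16.33 yr.

16.3 yr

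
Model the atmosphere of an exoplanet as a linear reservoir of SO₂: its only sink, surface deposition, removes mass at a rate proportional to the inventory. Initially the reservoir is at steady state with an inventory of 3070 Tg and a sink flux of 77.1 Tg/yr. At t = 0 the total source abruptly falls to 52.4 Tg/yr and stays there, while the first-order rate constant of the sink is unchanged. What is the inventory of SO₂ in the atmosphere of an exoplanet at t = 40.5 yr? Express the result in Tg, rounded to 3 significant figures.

2440 Tg

The sink rate constant is k = F₀/M₀ = 77.1/3070 = 0.02511 yr⁻¹.
Solving dM/dt = F₁ − kM with M(0) = M₀ gives M(t) = F₁/k + (M₀ − F₁/k)·e^(−kt).
F₁/k = 52.4/0.02511 = 2086.5 Tg; kt = 0.02511 × 40.5 = 1.017, e^(−kt) = 0.3616.
M(40.5) = 2086.5 + (3070 − 2086.5) × 0.3616 = 2086.5 + 355.7 = 2442.2 Tg.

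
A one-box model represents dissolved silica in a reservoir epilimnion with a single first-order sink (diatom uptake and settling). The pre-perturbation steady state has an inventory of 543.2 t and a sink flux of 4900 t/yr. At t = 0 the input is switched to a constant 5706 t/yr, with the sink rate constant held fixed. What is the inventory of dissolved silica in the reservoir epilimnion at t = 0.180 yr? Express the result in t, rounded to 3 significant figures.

Residence time τ = M₀/F₀ = 0.1109 yr. The eventual steady state is M_∞ = M₀·(F₁/F₀) = 543.2 × 5706/4900 = 632.55 t.
The anomaly ΔM(t) = M(t) − M_∞ decays as ΔM₀·e^(−t/τ) with ΔM₀ = 543.2 − 632.55 = −89.35 t.
At t = 0.180 yr, e^(−t/τ) = e^(−1.624) = 0.1972, so ΔM = −17.62 t and M = 632.55 − 17.62 = 614.93 t.

615 t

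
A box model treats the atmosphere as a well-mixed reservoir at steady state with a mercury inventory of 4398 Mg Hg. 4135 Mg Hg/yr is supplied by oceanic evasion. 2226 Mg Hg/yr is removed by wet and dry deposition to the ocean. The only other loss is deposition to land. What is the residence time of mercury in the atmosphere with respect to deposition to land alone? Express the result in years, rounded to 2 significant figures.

At steady state ΣF_in = ΣF_out.
ΣF_in = 4135.0 Mg Hg/yr.
Deposition to land flux = ΣF_in − (2226) = 4135.0 − 2226 = 1909 Mg Hg/yr.
τ = M / F = 4398 / 1909 = 2.304 yr.

2.3 yr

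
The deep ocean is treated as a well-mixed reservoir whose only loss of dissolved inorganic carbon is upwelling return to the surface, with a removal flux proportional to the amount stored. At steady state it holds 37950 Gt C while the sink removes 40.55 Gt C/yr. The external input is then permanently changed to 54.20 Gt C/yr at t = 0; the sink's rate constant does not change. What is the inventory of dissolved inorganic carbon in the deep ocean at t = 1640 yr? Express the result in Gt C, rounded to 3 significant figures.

48500 Gt C

The sink rate constant is k = F₀/M₀ = 40.55/37950 = 0.001069 yr⁻¹.
Solving dM/dt = F₁ − kM with M(0) = M₀ gives M(t) = F₁/k + (M₀ − F₁/k)·e^(−kt).
F₁/k = 54.20/0.001069 = 50725 Gt C; kt = 0.001069 × 1640 = 1.752, e^(−kt) = 0.1734.
M(1640) = 50725 + (37950 − 50725) × 0.1734 = 50725 − 2215 = 48510 Gt C.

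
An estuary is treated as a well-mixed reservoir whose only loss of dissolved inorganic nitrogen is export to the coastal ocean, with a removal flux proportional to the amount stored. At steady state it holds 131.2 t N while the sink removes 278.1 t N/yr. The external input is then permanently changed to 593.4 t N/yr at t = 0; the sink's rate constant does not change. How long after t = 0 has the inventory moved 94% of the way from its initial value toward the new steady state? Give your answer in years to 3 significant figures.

τ = M₀/F₀ = 131.2/278.1 = 0.4718 yr.
The remaining gap fraction is e^(−t/τ); 94% covered ⇒ e^(−t/τ) = 0.0600.
t = −τ ln(0.0600) = 0.4718 × 2.813 = 1.327 yr.

1.33 yr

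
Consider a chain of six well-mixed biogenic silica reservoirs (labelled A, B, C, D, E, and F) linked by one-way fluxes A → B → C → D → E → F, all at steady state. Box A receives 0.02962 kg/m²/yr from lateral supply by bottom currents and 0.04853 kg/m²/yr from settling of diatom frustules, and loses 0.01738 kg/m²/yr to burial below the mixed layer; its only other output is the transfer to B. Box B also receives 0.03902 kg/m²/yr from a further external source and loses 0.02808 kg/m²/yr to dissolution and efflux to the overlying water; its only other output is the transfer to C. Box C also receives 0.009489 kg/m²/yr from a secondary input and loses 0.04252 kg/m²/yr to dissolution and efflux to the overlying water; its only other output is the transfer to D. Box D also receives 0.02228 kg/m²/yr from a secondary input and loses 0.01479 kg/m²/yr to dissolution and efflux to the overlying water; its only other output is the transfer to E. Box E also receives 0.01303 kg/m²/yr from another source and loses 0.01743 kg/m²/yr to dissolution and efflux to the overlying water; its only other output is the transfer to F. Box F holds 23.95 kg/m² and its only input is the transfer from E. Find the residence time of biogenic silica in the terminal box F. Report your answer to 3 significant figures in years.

Box A: F(A→B) = (0.02962 + 0.04853) − 0.01738 = 0.060770 kg/m²/yr.
Box B: F(B→C) = (0.060770 + 0.03902) − 0.02808 = 0.071710 kg/m²/yr.
Box C: F(C→D) = (0.071710 + 0.009489) − 0.04252 = 0.038679 kg/m²/yr.
Box D: F(D→E) = (0.038679 + 0.02228) − 0.01479 = 0.046169 kg/m²/yr.
Box E: F(E→F) = (0.046169 + 0.01303) − 0.01743 = 0.041769 kg/m²/yr.
Box F throughput = its input = 0.041769 kg/m²/yr; τ = 23.95 / 0.041769 = 573.4 yr.

573 yr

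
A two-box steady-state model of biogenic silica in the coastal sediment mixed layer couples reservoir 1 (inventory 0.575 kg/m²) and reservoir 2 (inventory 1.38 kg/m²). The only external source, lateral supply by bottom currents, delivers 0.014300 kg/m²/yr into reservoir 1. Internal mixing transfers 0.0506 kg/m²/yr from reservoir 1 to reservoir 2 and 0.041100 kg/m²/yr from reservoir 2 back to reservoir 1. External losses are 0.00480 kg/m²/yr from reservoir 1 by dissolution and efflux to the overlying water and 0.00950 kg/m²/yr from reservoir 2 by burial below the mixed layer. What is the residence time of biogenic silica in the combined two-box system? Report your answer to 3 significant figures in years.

137 yr

Residence time in the combined system uses the total inventory and the total *external* removal — internal exchanges between the two boxes cancel.
M_total = 0.575 + 1.38 = 1.9550 kg/m².
ΣF_external_out = 0.00480 + 0.00950 = 0.014300 kg/m²/yr.
τ = M_total / ΣF_ext = 1.9550 / 0.014300 = 136.7 yr.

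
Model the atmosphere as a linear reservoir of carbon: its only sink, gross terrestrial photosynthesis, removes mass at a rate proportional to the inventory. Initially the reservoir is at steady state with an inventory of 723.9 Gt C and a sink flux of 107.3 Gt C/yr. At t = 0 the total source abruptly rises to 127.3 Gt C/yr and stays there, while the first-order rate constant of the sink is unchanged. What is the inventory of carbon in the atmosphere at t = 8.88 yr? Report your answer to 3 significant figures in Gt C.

823 Gt C

τ = M₀/F₀ = 723.9/107.3 = 6.747 yr; rate constant k = 1/τ.
New steady state M_∞ = F₁/k = F₁·τ = 127.3 × 6.747 = 858.83 Gt C.
M(t) = M_∞ + (M₀ − M_∞)·e^(−t/τ); t/τ = 8.88/6.747 = 1.316, so e^(−t/τ) = 0.2681.
M(t) = 858.83 − 134.9 × 0.2681 = 822.65 Gt C.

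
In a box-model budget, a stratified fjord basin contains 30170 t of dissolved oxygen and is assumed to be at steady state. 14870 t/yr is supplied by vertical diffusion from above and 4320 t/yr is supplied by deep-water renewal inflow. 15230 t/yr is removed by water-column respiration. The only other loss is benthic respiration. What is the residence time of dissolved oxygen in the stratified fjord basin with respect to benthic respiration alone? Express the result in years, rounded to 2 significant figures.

At steady state ΣF_in = ΣF_out.
ΣF_in = 14870 + 4320 = 19190 t/yr.
Benthic respiration flux = ΣF_in − (15230) = 19190 − 15230 = 3960 t/yr.
τ = M / F = 30170 / 3960 = 7.619 yr.

7.6 yr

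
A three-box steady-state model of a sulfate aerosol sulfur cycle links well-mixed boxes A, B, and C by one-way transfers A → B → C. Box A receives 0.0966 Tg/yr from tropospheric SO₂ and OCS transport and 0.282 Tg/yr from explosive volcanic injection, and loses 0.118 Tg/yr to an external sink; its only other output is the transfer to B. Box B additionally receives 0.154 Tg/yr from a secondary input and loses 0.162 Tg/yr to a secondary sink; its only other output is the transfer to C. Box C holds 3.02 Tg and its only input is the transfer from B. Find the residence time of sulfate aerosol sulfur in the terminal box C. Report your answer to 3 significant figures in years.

Box A: F(A→B) = (0.0966 + 0.282) − 0.118 = 0.26060 Tg/yr.
Box B: F(B→C) = (0.26060 + 0.154) − 0.162 = 0.25260 Tg/yr.
Box C throughput = its input = 0.25260 Tg/yr; τ = 3.02 / 0.25260 = 11.96 yr.

12.0 yr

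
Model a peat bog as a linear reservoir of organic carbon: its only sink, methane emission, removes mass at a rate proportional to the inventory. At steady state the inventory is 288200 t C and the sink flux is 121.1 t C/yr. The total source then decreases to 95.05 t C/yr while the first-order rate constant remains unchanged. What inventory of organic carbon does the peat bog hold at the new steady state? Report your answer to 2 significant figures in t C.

Rate constant k = F/M = 121.1 / 288200 = 0.0004202 yr⁻¹.
At the new steady state, source = k·M_new ⇒ M_new = 95.05 / 0.0004202 = 226200 t C.
(Equivalently M_new = M × F_new/F_old = 288200 × 95.05/121.1.)

230000 t C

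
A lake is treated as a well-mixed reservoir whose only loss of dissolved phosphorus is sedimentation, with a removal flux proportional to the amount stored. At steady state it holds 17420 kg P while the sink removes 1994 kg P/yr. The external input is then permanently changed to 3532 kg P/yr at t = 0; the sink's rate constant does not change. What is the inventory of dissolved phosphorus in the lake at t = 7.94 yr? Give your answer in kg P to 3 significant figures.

Residence time τ = M₀/F₀ = 8.736 yr. The eventual steady state is M_∞ = M₀·(F₁/F₀) = 17420 × 3532/1994 = 30856 kg P.
The anomaly ΔM(t) = M(t) − M_∞ decays as ΔM₀·e^(−t/τ) with ΔM₀ = 17420 − 30856 = −13440 kg P.
At t = 7.94 yr, e^(−t/τ) = e^(−0.9089) = 0.4030, so ΔM = −5415 kg P and M = 30856 − 5415 = 25442 kg P.

25400 kg P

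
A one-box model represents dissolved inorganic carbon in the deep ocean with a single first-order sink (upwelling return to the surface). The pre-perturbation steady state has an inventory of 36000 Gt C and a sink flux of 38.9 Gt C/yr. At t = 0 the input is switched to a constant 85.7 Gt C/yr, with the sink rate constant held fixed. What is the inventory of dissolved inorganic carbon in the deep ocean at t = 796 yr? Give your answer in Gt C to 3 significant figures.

61000 Gt C

Residence time τ = M₀/F₀ = 925.4 yr. The eventual steady state is M_∞ = M₀·(F₁/F₀) = 36000 × 85.7/38.9 = 79311 Gt C.
The anomaly ΔM(t) = M(t) − M_∞ decays as ΔM₀·e^(−t/τ) with ΔM₀ = 36000 − 79311 = −43310 Gt C.
At t = 796 yr, e^(−t/τ) = e^(−0.8601) = 0.4231, so ΔM = −18330 Gt C and M = 79311 − 18330 = 60986 Gt C.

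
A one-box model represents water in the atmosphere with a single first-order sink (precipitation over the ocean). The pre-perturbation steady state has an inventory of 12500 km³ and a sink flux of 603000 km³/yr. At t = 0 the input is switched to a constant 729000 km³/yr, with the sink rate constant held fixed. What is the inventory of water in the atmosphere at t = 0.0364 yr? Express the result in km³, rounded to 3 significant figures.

14700 km³

The sink rate constant is k = F₀/M₀ = 603000/12500 = 48.24 yr⁻¹.
Solving dM/dt = F₁ − kM with M(0) = M₀ gives M(t) = F₁/k + (M₀ − F₁/k)·e^(−kt).
F₁/k = 729000/48.24 = 15112 km³; kt = 48.24 × 0.0364 = 1.756, e^(−kt) = 0.1727.
M(0.0364) = 15112 + (12500 − 15112) × 0.1727 = 15112 − 451.2 = 14661 km³.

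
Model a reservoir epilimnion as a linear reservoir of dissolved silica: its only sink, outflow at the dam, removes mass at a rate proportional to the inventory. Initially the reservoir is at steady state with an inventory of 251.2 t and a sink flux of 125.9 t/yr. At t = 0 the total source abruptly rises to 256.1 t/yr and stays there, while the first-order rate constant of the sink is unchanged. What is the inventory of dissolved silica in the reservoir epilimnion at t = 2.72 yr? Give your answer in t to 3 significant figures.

445 t

The sink rate constant is k = F₀/M₀ = 125.9/251.2 = 0.5012 yr⁻¹.
Solving dM/dt = F₁ − kM with M(0) = M₀ gives M(t) = F₁/k + (M₀ − F₁/k)·e^(−kt).
F₁/k = 256.1/0.5012 = 510.98 t; kt = 0.5012 × 2.72 = 1.363, e^(−kt) = 0.2558.
M(2.72) = 510.98 + (251.2 − 510.98) × 0.2558 = 510.98 − 66.46 = 444.52 t.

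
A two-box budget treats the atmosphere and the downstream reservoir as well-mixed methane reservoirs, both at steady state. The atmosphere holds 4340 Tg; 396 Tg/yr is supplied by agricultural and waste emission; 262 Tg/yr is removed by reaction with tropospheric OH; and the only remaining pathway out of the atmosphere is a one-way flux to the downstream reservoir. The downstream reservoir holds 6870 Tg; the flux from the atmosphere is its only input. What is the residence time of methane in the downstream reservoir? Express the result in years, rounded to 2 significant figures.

Balance the atmosphere: ΣF_in = 396.00 Tg/yr.
Flux to the downstream reservoir = ΣF_in − (262) = 134.00 Tg/yr.
At steady state the output of the downstream reservoir equals its input, 134.00 Tg/yr.
τ = M / F = 6870 / 134.00 = 51.27 yr.

51 yr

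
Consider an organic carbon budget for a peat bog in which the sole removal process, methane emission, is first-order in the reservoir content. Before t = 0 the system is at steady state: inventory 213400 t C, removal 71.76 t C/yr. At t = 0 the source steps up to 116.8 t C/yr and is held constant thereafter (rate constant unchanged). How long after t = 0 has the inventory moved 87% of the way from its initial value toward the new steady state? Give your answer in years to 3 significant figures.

6070 yr

τ = M₀/F₀ = 213400/71.76 = 2974 yr.
The remaining gap fraction is e^(−t/τ); 87% covered ⇒ e^(−t/τ) = 0.130.
t = −τ ln(0.130) = 2974 × 2.040 = 6067 yr.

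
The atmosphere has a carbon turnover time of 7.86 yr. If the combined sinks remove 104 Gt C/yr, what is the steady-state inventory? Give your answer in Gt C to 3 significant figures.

τ = M/F ⇒ M = τ × F = 7.86 × 104 = 817.4 Gt C.

817 Gt C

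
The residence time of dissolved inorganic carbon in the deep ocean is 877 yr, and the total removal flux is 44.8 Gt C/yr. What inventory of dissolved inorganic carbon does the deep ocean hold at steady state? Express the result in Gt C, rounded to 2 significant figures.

τ = M/F ⇒ M = τ × F = 877 × 44.8 = 39290 Gt C.

39000 Gt C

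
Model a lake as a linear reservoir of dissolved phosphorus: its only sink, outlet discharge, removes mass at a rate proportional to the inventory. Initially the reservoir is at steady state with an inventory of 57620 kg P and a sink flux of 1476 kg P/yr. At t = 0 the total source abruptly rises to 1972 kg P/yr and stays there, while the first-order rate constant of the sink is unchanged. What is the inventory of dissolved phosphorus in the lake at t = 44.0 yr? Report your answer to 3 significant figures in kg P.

The sink rate constant is k = F₀/M₀ = 1476/57620 = 0.02562 yr⁻¹.
Solving dM/dt = F₁ − kM with M(0) = M₀ gives M(t) = F₁/k + (M₀ − F₁/k)·e^(−kt).
F₁/k = 1972/0.02562 = 76983 kg P; kt = 0.02562 × 44.0 = 1.127, e^(−kt) = 0.3240.
M(44.0) = 76983 + (57620 − 76983) × 0.3240 = 76983 − 6273 = 70710 kg P.

70700 kg P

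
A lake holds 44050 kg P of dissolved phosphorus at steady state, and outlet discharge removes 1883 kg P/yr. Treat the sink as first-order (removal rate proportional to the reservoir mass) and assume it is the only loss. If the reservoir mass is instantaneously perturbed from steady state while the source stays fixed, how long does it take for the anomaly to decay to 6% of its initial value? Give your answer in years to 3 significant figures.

65.8 yr

For a linear reservoir the anomaly decays as exp(−t/τ) with τ = M/F = 44050/1883 = 23.39 yr.
exp(−t/τ) = 0.06 ⇒ t = −τ ln(0.06) = 23.39 × 2.813 = 65.82 yr.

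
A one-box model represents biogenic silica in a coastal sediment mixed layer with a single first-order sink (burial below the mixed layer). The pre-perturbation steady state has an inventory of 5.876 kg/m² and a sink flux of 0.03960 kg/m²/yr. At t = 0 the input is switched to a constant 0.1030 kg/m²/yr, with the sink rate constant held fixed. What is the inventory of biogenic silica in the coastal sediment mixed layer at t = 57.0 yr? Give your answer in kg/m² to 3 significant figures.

8.88 kg/m²

The sink rate constant is k = F₀/M₀ = 0.03960/5.876 = 0.006739 yr⁻¹.
Solving dM/dt = F₁ − kM with M(0) = M₀ gives M(t) = F₁/k + (M₀ − F₁/k)·e^(−kt).
F₁/k = 0.1030/0.006739 = 15.284 kg/m²; kt = 0.006739 × 57.0 = 0.3841, e^(−kt) = 0.6810.
M(57.0) = 15.284 + (5.876 − 15.284) × 0.6810 = 15.284 − 6.407 = 8.8767 kg/m².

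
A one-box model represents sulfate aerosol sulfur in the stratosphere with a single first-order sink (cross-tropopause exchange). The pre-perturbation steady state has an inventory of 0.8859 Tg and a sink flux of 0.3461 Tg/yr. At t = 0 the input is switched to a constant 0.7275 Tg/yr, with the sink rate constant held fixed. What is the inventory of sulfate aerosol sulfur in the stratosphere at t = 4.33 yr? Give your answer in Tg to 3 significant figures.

1.68 Tg

Residence time τ = M₀/F₀ = 2.560 yr. The eventual steady state is M_∞ = M₀·(F₁/F₀) = 0.8859 × 0.7275/0.3461 = 1.8622 Tg.
The anomaly ΔM(t) = M(t) − M_∞ decays as ΔM₀·e^(−t/τ) with ΔM₀ = 0.8859 − 1.8622 = −0.9763 Tg.
At t = 4.33 yr, e^(−t/τ) = e^(−1.692) = 0.1842, so ΔM = −0.1798 Tg and M = 1.8622 − 0.1798 = 1.6823 Tg.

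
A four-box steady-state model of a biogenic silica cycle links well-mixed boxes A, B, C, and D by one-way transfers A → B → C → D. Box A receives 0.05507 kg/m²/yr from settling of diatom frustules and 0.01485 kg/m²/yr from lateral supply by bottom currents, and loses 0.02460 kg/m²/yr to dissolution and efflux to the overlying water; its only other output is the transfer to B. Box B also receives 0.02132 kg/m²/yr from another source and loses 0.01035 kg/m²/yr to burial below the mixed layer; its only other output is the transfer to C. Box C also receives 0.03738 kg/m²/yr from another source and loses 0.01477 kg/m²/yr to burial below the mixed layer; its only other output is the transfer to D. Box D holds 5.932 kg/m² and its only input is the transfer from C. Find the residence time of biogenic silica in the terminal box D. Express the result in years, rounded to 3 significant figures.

Box A: F(A→B) = (0.05507 + 0.01485) − 0.02460 = 0.045320 kg/m²/yr.
Box B: F(B→C) = (0.045320 + 0.02132) − 0.01035 = 0.056290 kg/m²/yr.
Box C: F(C→D) = (0.056290 + 0.03738) − 0.01477 = 0.078900 kg/m²/yr.
Box D throughput = its input = 0.078900 kg/m²/yr; τ = 5.932 / 0.078900 = 75.18 yr.

75.2 yr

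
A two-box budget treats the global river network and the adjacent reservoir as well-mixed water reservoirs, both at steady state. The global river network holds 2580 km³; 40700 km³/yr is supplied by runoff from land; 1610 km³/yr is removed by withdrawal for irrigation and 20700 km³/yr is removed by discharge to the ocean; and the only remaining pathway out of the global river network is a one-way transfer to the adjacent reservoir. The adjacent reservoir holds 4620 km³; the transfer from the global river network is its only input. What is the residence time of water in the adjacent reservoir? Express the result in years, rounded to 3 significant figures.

0.251 yr

Balance the global river network: ΣF_in = 40700 km³/yr.
Transfer to the adjacent reservoir = ΣF_in − (1610 + 20700) = 18390 km³/yr.
At steady state the output of the adjacent reservoir equals its input, 18390 km³/yr.
τ = M / F = 4620 / 18390 = 0.2512 yr.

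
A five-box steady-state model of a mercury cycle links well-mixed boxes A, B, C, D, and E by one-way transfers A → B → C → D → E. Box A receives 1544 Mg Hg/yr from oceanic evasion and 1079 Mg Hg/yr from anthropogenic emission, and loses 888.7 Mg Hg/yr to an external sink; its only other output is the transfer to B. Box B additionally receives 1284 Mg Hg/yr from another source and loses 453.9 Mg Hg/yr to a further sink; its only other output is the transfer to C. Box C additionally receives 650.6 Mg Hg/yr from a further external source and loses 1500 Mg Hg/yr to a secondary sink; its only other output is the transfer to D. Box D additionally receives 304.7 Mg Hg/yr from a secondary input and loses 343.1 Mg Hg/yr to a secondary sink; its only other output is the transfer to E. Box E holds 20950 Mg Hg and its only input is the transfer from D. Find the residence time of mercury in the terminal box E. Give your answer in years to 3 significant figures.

12.5 yr

Box A: F(A→B) = (1544 + 1079) − 888.7 = 1734.3 Mg Hg/yr.
Box B: F(B→C) = (1734.3 + 1284) − 453.9 = 2564.4 Mg Hg/yr.
Box C: F(C→D) = (2564.4 + 650.6) − 1500 = 1715.0 Mg Hg/yr.
Box D: F(D→E) = (1715.0 + 304.7) − 343.1 = 1676.6 Mg Hg/yr.
Box E throughput = its input = 1676.6 Mg Hg/yr; τ = 20950 / 1676.6 = 12.50 yr.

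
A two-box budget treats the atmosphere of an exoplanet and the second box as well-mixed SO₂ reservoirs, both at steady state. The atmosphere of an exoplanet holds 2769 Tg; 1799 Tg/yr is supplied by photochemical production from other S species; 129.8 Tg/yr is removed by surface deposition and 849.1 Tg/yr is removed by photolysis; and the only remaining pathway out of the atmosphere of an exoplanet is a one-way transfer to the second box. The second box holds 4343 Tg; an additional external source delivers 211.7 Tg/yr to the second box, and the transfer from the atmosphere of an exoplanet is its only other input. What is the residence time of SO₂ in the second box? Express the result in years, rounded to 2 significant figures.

Balance the atmosphere of an exoplanet: ΣF_in = 1799.0 Tg/yr.
Transfer to the second box = ΣF_in − (129.8 + 849.1) = 820.10 Tg/yr.
Total input to the second box = 820.10 + 211.7 = 1031.8 Tg/yr; at steady state this equals its total output.
τ = M / F = 4343 / 1031.8 = 4.209 yr.

4.2 yr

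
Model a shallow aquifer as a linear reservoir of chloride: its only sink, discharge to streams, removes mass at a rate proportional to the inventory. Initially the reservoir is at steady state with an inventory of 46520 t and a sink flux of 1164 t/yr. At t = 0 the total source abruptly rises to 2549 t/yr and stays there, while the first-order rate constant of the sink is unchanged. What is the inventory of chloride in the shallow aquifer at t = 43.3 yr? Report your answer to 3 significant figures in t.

83100 t

τ = M₀/F₀ = 46520/1164 = 39.97 yr; rate constant k = 1/τ.
New steady state M_∞ = F₁/k = F₁·τ = 2549 × 39.97 = 101870 t.
M(t) = M_∞ + (M₀ − M_∞)·e^(−t/τ); t/τ = 43.3/39.97 = 1.083, so e^(−t/τ) = 0.3384.
M(t) = 101870 − 55350 × 0.3384 = 83139 t.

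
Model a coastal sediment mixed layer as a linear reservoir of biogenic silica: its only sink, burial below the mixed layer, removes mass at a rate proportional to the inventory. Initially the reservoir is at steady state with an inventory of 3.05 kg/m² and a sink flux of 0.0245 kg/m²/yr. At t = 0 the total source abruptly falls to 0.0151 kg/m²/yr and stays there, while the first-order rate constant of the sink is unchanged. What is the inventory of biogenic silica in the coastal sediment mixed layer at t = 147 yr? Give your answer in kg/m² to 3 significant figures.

The sink rate constant is k = F₀/M₀ = 0.0245/3.05 = 0.008033 yr⁻¹.
Solving dM/dt = F₁ − kM with M(0) = M₀ gives M(t) = F₁/k + (M₀ − F₁/k)·e^(−kt).
F₁/k = 0.0151/0.008033 = 1.8798 kg/m²; kt = 0.008033 × 147 = 1.181, e^(−kt) = 0.3070.
M(147) = 1.8798 + (3.05 − 1.8798) × 0.3070 = 1.8798 + 0.3593 = 2.2391 kg/m².

2.24 kg/m²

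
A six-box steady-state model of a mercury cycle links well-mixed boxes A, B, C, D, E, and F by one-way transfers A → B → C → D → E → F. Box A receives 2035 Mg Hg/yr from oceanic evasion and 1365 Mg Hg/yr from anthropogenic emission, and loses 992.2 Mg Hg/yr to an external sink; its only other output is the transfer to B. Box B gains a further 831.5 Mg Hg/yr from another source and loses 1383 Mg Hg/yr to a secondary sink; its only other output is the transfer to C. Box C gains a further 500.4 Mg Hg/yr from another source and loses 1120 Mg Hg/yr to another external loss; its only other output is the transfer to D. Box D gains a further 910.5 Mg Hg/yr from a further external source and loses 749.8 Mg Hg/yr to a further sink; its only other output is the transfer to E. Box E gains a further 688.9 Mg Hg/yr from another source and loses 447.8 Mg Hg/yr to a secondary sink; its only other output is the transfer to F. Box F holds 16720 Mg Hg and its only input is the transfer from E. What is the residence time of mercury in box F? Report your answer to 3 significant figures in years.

10.2 yr

Box A: F(A→B) = (2035 + 1365) − 992.2 = 2407.8 Mg Hg/yr.
Box B: F(B→C) = (2407.8 + 831.5) − 1383 = 1856.3 Mg Hg/yr.
Box C: F(C→D) = (1856.3 + 500.4) − 1120 = 1236.7 Mg Hg/yr.
Box D: F(D→E) = (1236.7 + 910.5) − 749.8 = 1397.4 Mg Hg/yr.
Box E: F(E→F) = (1397.4 + 688.9) − 447.8 = 1638.5 Mg Hg/yr.
Box F throughput = its input = 1638.5 Mg Hg/yr; τ = 16720 / 1638.5 = 10.20 yr.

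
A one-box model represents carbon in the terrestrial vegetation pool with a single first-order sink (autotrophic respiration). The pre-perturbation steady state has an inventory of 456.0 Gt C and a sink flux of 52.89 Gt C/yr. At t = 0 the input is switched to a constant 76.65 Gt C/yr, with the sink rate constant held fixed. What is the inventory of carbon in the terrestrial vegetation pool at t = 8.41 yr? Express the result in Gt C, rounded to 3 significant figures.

584 Gt C

Residence time τ = M₀/F₀ = 8.622 yr. The eventual steady state is M_∞ = M₀·(F₁/F₀) = 456.0 × 76.65/52.89 = 660.85 Gt C.
The anomaly ΔM(t) = M(t) − M_∞ decays as ΔM₀·e^(−t/τ) with ΔM₀ = 456.0 − 660.85 = −204.9 Gt C.
At t = 8.41 yr, e^(−t/τ) = e^(−0.9754) = 0.3770, so ΔM = −77.23 Gt C and M = 660.85 − 77.23 = 583.62 Gt C.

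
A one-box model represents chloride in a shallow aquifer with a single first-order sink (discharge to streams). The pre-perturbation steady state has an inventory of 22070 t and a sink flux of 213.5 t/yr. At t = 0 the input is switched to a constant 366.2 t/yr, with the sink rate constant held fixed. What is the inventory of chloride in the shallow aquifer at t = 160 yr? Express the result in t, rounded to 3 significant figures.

τ = M₀/F₀ = 22070/213.5 = 103.4 yr; rate constant k = 1/τ.
New steady state M_∞ = F₁/k = F₁·τ = 366.2 × 103.4 = 37855 t.
M(t) = M_∞ + (M₀ − M_∞)·e^(−t/τ); t/τ = 160/103.4 = 1.548, so e^(−t/τ) = 0.2127.
M(t) = 37855 − 15780 × 0.2127 = 34497 t.

34500 t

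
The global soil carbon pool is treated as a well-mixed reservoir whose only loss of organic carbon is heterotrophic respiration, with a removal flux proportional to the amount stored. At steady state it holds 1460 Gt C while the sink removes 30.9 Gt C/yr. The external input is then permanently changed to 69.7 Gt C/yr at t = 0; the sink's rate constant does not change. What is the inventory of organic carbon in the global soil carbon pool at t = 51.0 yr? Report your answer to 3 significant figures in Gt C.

2670 Gt C

The sink rate constant is k = F₀/M₀ = 30.9/1460 = 0.02116 yr⁻¹.
Solving dM/dt = F₁ − kM with M(0) = M₀ gives M(t) = F₁/k + (M₀ − F₁/k)·e^(−kt).
F₁/k = 69.7/0.02116 = 3293.3 Gt C; kt = 0.02116 × 51.0 = 1.079, e^(−kt) = 0.3398.
M(51.0) = 3293.3 + (1460 − 3293.3) × 0.3398 = 3293.3 − 623.0 = 2670.3 Gt C.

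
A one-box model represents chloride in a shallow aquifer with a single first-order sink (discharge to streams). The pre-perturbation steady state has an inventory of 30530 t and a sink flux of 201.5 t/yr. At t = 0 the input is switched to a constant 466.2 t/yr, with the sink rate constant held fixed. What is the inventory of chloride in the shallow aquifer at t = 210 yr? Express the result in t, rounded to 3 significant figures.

The sink rate constant is k = F₀/M₀ = 201.5/30530 = 0.006600 yr⁻¹.
Solving dM/dt = F₁ − kM with M(0) = M₀ gives M(t) = F₁/k + (M₀ − F₁/k)·e^(−kt).
F₁/k = 466.2/0.006600 = 70636 t; kt = 0.006600 × 210 = 1.386, e^(−kt) = 0.2501.
M(210) = 70636 + (30530 − 70636) × 0.2501 = 70636 − 10030 = 60606 t.

60600 t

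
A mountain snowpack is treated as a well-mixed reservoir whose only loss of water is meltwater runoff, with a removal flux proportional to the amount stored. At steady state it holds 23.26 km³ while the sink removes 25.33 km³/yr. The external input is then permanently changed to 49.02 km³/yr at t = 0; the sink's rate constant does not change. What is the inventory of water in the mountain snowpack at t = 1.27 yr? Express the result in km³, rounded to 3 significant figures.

The sink rate constant is k = F₀/M₀ = 25.33/23.26 = 1.089 yr⁻¹.
Solving dM/dt = F₁ − kM with M(0) = M₀ gives M(t) = F₁/k + (M₀ − F₁/k)·e^(−kt).
F₁/k = 49.02/1.089 = 45.014 km³; kt = 1.089 × 1.27 = 1.383, e^(−kt) = 0.2508.
M(1.27) = 45.014 + (23.26 − 45.014) × 0.2508 = 45.014 − 5.456 = 39.558 km³.

39.6 km³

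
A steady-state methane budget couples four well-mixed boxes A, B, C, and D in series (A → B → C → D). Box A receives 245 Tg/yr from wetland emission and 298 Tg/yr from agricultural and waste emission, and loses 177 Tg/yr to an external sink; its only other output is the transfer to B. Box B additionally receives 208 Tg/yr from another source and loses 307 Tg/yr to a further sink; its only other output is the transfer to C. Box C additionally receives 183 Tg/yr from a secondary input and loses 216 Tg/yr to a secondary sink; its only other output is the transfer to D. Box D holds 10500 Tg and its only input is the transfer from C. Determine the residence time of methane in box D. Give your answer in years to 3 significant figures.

Box A: F(A→B) = (245 + 298) − 177 = 366.00 Tg/yr.
Box B: F(B→C) = (366.00 + 208) − 307 = 267.00 Tg/yr.
Box C: F(C→D) = (267.00 + 183) − 216 = 234.00 Tg/yr.
Box D throughput = its input = 234.00 Tg/yr; τ = 10500 / 234.00 = 44.87 yr.

44.9 yr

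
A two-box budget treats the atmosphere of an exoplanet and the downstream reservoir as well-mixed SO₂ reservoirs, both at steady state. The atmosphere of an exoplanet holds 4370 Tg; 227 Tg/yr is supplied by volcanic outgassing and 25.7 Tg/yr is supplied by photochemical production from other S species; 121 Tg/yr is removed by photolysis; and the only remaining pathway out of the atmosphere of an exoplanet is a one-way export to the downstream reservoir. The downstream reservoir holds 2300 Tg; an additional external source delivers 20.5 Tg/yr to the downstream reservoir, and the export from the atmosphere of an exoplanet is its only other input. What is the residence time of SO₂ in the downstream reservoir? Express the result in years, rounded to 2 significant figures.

Balance the atmosphere of an exoplanet: ΣF_in = 227 + 25.7 = 252.70 Tg/yr.
Export to the downstream reservoir = ΣF_in − (121) = 131.70 Tg/yr.
Total input to the downstream reservoir = 131.70 + 20.5 = 152.20 Tg/yr; at steady state this equals its total output.
τ = M / F = 2300 / 152.20 = 15.11 yr.

15 yr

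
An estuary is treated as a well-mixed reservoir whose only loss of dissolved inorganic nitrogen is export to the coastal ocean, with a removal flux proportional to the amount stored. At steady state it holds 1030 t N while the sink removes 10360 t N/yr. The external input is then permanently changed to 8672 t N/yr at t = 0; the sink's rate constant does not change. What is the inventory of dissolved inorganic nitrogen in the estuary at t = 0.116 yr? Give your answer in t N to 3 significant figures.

τ = M₀/F₀ = 1030/10360 = 0.09942 yr; rate constant k = 1/τ.
New steady state M_∞ = F₁/k = F₁·τ = 8672 × 0.09942 = 862.18 t N.
M(t) = M_∞ + (M₀ − M_∞)·e^(−t/τ); t/τ = 0.116/0.09942 = 1.167, so e^(−t/τ) = 0.3114.
M(t) = 862.18 + 167.8 × 0.3114 = 914.43 t N.

914 t N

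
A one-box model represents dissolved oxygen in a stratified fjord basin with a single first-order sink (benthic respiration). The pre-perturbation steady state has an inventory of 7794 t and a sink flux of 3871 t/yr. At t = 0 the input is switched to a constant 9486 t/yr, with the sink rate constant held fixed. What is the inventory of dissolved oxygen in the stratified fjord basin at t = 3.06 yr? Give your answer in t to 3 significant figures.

Residence time τ = M₀/F₀ = 2.013 yr. The eventual steady state is M_∞ = M₀·(F₁/F₀) = 7794 × 9486/3871 = 19099 t.
The anomaly ΔM(t) = M(t) − M_∞ decays as ΔM₀·e^(−t/τ) with ΔM₀ = 7794 − 19099 = −11310 t.
At t = 3.06 yr, e^(−t/τ) = e^(−1.520) = 0.2188, so ΔM = −2473 t and M = 19099 − 2473 = 16626 t.

16600 t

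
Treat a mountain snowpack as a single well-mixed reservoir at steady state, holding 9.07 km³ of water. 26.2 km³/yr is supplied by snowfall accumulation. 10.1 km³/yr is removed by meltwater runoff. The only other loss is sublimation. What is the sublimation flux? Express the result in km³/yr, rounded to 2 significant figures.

16 km³/yr

At steady state ΣF_in = ΣF_out.
ΣF_in = 26.200 km³/yr.
Sublimation flux = ΣF_in − (10.1) = 26.200 − 10.10 = 16.10 km³/yr.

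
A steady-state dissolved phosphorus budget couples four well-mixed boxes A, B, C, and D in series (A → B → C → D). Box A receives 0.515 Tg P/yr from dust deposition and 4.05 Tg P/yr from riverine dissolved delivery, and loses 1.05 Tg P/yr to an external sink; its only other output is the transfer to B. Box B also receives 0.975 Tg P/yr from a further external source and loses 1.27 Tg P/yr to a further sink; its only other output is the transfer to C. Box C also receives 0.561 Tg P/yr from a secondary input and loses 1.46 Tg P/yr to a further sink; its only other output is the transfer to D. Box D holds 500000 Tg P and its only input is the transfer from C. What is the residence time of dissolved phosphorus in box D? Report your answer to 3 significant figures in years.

Box A: F(A→B) = (0.515 + 4.05) − 1.05 = 3.5150 Tg P/yr.
Box B: F(B→C) = (3.5150 + 0.975) − 1.27 = 3.2200 Tg P/yr.
Box C: F(C→D) = (3.2200 + 0.561) − 1.46 = 2.3210 Tg P/yr.
Box D throughput = its input = 2.3210 Tg P/yr; τ = 500000 / 2.3210 = 215400 yr.

215000 yr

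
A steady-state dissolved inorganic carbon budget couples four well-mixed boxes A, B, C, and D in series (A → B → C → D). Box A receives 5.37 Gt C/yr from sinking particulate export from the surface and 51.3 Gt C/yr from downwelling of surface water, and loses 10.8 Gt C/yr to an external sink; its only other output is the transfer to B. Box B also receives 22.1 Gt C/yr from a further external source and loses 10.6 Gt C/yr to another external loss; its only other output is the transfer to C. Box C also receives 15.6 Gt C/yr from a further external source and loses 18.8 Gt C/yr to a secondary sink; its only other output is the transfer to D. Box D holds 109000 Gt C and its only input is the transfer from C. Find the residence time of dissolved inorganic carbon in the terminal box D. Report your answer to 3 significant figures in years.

Box A: F(A→B) = (5.37 + 51.3) − 10.8 = 45.870 Gt C/yr.
Box B: F(B→C) = (45.870 + 22.1) − 10.6 = 57.370 Gt C/yr.
Box C: F(C→D) = (57.370 + 15.6) − 18.8 = 54.170 Gt C/yr.
Box D throughput = its input = 54.170 Gt C/yr; τ = 109000 / 54.170 = 2012 yr.

2010 yr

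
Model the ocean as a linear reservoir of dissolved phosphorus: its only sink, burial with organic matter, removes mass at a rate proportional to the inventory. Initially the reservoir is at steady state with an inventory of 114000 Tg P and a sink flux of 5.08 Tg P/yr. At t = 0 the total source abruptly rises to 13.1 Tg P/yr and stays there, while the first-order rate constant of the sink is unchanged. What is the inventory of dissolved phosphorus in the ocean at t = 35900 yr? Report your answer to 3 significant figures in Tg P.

258000 Tg P

The sink rate constant is k = F₀/M₀ = 5.08/114000 = 4.456×10^-5 yr⁻¹.
Solving dM/dt = F₁ − kM with M(0) = M₀ gives M(t) = F₁/k + (M₀ − F₁/k)·e^(−kt).
F₁/k = 13.1/4.456×10^-5 = 293980 Tg P; kt = 4.456×10^-5 × 35900 = 1.600, e^(−kt) = 0.2019.
M(35900) = 293980 + (114000 − 293980) × 0.2019 = 293980 − 36350 = 257630 Tg P.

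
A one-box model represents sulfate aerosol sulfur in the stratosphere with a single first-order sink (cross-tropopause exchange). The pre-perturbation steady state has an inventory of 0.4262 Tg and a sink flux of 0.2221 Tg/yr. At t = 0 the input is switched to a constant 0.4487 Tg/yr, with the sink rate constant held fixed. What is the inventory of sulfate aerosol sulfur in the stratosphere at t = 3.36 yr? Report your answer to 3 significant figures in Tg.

The sink rate constant is k = F₀/M₀ = 0.2221/0.4262 = 0.5211 yr⁻¹.
Solving dM/dt = F₁ − kM with M(0) = M₀ gives M(t) = F₁/k + (M₀ − F₁/k)·e^(−kt).
F₁/k = 0.4487/0.5211 = 0.86104 Tg; kt = 0.5211 × 3.36 = 1.751, e^(−kt) = 0.1736.
M(3.36) = 0.86104 + (0.4262 − 0.86104) × 0.1736 = 0.86104 − 0.07549 = 0.78554 Tg.

0.786 Tg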